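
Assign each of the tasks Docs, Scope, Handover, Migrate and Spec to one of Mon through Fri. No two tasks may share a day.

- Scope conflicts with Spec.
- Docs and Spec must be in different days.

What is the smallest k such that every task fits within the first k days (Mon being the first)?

With at most 1 per day and 5 tasks, at least 5 days are needed.
5 works (last occupied day: Fri): for example Scope in Tue; Docs in Mon; Migrate in Thu; Spec in Fri; Handover in Wed.

5 days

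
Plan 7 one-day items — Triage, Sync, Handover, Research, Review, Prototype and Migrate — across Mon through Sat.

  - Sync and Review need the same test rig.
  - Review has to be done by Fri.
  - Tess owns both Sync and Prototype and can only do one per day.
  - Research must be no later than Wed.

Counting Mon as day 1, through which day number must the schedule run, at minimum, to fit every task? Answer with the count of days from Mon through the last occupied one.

Could 1 day be enough, i.e. nothing placed later than Mon? No: Review's window within 1 day is {Mon}; Review can't share with Sync (Mon) → nothing is left.
So 1 day is not enough.
2 works (last occupied day: Tue): for example Research=Mon; Review=Tue; Handover=Mon; Triage=Mon; Sync=Mon; Migrate=Mon; Prototype=Tue.

2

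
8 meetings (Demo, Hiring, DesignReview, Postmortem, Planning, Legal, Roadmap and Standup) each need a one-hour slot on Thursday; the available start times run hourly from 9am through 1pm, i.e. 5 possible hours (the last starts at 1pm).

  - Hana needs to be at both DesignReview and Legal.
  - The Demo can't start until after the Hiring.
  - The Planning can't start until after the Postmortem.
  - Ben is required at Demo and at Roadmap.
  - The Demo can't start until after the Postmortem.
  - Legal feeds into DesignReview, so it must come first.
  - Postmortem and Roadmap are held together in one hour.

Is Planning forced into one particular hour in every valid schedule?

No

Planning can be 10am (e.g. Hiring=9am, Planning=10am, Legal=9am, DesignReview=10am, Demo=10am, Roadmap=9am, Postmortem=9am, Standup=9am) or 11am (e.g. Planning in 11am, Roadmap in 9am, DesignReview in 10am, Demo in 10am, Legal in 9am, Hiring in 9am, Postmortem in 9am, Standup in 9am).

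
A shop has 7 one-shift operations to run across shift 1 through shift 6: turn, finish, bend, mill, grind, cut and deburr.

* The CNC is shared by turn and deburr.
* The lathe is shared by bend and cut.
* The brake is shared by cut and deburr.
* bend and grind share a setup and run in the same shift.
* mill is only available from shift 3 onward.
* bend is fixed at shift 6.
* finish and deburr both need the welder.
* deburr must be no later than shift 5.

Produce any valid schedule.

grind=shift 6, cut=shift 2, turn=shift 2, deburr=shift 1, mill=shift 3, finish=shift 2, bend=shift 6

Checking: finish(shift 2) != deburr(shift 1); bend(shift 6) != cut(shift 2); cut(shift 2) != deburr(shift 1); turn(shift 2) != deburr(shift 1); bend = grind = shift 6; bend=shift 6 in [shift 6,shift 6]; deburr=shift 1 in [shift 1,shift 5]; mill=shift 3 in [shift 3,shift 6].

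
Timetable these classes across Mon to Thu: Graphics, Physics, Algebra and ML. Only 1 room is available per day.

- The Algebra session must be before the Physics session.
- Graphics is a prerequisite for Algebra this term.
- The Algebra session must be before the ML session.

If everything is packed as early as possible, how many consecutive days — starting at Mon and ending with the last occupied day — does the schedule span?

The precedence chain requires at least 3 distinct days.
With at most 1 per day and 4 classes, at least 4 days are needed.
4 works (last occupied day: Thu): for example Graphics -> Mon, Physics -> Wed, Algebra -> Tue, ML -> Thu.

4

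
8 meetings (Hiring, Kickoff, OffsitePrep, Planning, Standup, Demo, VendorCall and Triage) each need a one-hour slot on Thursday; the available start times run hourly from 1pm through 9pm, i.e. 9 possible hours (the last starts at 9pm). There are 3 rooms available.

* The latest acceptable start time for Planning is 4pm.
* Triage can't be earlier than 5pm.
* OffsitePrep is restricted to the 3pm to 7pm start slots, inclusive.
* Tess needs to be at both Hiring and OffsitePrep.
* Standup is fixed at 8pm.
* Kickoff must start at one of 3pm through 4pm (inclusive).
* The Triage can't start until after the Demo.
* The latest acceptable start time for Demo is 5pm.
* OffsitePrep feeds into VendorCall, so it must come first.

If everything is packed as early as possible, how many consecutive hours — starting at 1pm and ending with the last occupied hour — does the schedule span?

The precedence chain requires at least 2 distinct hours.
With at most 3 per hour and 8 meetings, at least 3 hours are needed.
Standup can't be placed before 8pm — that is hour 8 counting from 1pm — so the schedule must run through at least 8 hours.
8 works (last occupied hour: 8pm): for example VendorCall -> 4pm, Demo -> 1pm, Standup -> 8pm, OffsitePrep -> 3pm, Hiring -> 1pm, Kickoff -> 3pm, Planning -> 1pm, Triage -> 5pm.

8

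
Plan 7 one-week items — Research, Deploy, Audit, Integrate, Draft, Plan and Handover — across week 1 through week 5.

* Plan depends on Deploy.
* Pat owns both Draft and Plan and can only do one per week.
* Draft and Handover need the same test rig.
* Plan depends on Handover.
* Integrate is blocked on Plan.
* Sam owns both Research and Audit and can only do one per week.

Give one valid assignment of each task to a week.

Integrate in week 3; Deploy in week 1; Plan in week 2; Research in week 1; Handover in week 1; Draft in week 3; Audit in week 2

Checking: Plan(week 2) before Integrate(week 3); Handover(week 1) before Plan(week 2); Deploy(week 1) before Plan(week 2); Draft(week 3) != Handover(week 1); Draft(week 3) != Plan(week 2); Research(week 1) != Audit(week 2).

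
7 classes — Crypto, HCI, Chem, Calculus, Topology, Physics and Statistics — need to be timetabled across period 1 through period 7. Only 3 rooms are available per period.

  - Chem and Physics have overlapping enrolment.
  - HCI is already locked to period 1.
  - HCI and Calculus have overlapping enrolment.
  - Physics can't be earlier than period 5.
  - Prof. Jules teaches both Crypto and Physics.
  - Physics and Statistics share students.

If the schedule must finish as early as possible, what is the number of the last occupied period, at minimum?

period 5

With at most 3 per period and 7 classes, at least 3 periods are needed.
Physics can't be placed before period 5, so the schedule must run through at least period 5.
5 works (last occupied period: period 5): for example Statistics=period 2, Topology=period 2, Chem=period 1, Calculus=period 2, Physics=period 5, Crypto=period 1, HCI=period 1.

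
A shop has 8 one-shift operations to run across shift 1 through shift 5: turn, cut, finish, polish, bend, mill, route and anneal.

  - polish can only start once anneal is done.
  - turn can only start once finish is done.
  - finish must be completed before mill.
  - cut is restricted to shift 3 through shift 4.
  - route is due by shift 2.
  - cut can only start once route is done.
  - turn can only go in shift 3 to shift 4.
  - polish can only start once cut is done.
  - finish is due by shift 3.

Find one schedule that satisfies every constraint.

cut -> shift 3, finish -> shift 1, turn -> shift 3, polish -> shift 4, bend -> shift 1, route -> shift 1, anneal -> shift 1, mill -> shift 2

Checking: finish(shift 1) before turn(shift 3); anneal(shift 1) before polish(shift 4); cut(shift 3) before polish(shift 4); route(shift 1) before cut(shift 3); finish(shift 1) before mill(shift 2); cut=shift 3 in [shift 3,shift 4]; finish=shift 1 in [shift 1,shift 3]; turn=shift 3 in [shift 3,shift 4]; route=shift 1 in [shift 1,shift 2].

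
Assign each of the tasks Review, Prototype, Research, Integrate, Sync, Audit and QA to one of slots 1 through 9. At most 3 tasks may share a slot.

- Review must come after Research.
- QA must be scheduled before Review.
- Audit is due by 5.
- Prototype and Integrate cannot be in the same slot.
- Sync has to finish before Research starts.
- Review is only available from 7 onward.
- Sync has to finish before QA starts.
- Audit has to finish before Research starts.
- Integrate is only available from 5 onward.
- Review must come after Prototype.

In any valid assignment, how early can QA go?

Precedence pushes QA to at least 2; downstream work caps QA at 8.
QA at 2 is achievable: Sync in 1, Review in 7, Prototype in 1, QA in 2, Research in 2, Integrate in 5, Audit in 1.

2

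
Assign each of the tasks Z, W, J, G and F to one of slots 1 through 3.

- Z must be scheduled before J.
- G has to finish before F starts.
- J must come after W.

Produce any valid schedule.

W in 1; G in 1; J in 2; Z in 1; F in 2

Checking: Z(1) before J(2); W(1) before J(2); G(1) before F(2).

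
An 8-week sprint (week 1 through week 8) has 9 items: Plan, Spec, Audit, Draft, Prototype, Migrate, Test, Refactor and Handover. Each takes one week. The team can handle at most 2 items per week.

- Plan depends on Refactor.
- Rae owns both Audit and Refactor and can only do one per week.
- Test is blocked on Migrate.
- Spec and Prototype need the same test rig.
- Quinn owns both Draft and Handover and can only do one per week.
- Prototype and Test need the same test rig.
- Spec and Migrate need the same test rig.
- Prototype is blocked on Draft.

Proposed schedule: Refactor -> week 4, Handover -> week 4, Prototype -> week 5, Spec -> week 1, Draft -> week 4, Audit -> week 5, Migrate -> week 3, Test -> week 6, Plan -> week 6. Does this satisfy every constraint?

Invalid. Quinn owns both Draft and Handover and can only do one per week.

Quinn owns both Draft and Handover and can only do one per week — violated.
Spec and Migrate need the same test rig — holds.
Plan depends on Refactor — holds.
Prototype is blocked on Draft — holds.
Spec and Prototype need the same test rig — holds.
Prototype and Test need the same test rig — holds.
Test is blocked on Migrate — holds.
Rae owns both Audit and Refactor and can only do one per week — holds.
The team can handle at most 2 items per week — violated.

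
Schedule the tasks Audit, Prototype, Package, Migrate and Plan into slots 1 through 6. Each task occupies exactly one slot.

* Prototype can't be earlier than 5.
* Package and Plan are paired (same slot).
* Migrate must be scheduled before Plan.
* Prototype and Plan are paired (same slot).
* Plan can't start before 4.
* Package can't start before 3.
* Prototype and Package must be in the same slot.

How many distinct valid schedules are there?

Splitting on Prototype: it can be 5 (24), 6 (30). Listing each branch's schedules as (Audit, Package, Migrate, Plan):
Prototype=5: (1,5,1,5) (1,5,2,5) (1,5,3,5) (1,5,4,5) (2,5,1,5) (2,5,2,5) (2,5,3,5) (2,5,4,5) (3,5,1,5) (3,5,2,5) (3,5,3,5) (3,5,4,5) (4,5,1,5) (4,5,2,5) (4,5,3,5) (4,5,4,5) (5,5,1,5) (5,5,2,5) (5,5,3,5) (5,5,4,5) (6,5,1,5) (6,5,2,5) (6,5,3,5) (6,5,4,5) — 24.
Prototype=6: (1,6,1,6) (1,6,2,6) (1,6,3,6) (1,6,4,6) (1,6,5,6) (2,6,1,6) (2,6,2,6) (2,6,3,6) (2,6,4,6) (2,6,5,6) (3,6,1,6) (3,6,2,6) (3,6,3,6) (3,6,4,6) (3,6,5,6) (4,6,1,6) (4,6,2,6) (4,6,3,6) (4,6,4,6) (4,6,5,6) (5,6,1,6) (5,6,2,6) (5,6,3,6) (5,6,4,6) (5,6,5,6) (6,6,1,6) (6,6,2,6) (6,6,3,6) (6,6,4,6) (6,6,5,6) — 30.
Summing: 24 + 30 = 54.

54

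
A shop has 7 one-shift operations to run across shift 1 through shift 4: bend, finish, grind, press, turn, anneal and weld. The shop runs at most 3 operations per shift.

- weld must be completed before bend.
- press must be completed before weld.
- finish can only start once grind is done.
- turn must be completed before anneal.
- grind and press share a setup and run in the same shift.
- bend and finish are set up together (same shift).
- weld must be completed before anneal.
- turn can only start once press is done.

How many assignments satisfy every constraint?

Splitting on bend: it can be shift 3 (3), shift 4 (6). Listing each branch's schedules as (finish, grind, press, turn, anneal, weld) by shift number:
bend=shift 3: (3,1,1,2,3,2) (3,1,1,2,4,2) (3,1,1,3,4,2) — 3.
bend=shift 4: (4,1,1,2,3,2) (4,1,1,2,4,2) (4,1,1,2,4,3) (4,1,1,3,4,2) (4,1,1,3,4,3) (4,2,2,3,4,3) — 6.
Summing: 3 + 6 = 9.

9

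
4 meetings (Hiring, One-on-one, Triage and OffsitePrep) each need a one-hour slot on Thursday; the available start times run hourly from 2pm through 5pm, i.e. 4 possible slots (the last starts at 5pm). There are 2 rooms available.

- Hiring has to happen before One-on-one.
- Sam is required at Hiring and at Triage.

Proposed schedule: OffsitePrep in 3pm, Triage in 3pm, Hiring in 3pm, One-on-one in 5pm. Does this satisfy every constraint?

No. There are 2 rooms available is not satisfied.

There are 2 rooms available — violated.
Sam is required at Hiring and at Triage — violated.
Hiring has to happen before One-on-one — holds.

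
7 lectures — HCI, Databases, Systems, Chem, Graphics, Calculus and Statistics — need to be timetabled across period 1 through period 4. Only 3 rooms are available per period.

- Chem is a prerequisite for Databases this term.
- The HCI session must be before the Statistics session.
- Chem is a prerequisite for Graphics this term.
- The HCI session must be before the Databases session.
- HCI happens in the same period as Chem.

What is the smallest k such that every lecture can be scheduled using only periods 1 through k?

The precedence chain requires at least 2 distinct periods.
With at most 3 per period and 7 lectures, at least 3 periods are needed.
3 works (last occupied period: period 3): for example Systems=period 1; HCI=period 1; Databases=period 2; Graphics=period 2; Chem=period 1; Statistics=period 2; Calculus=period 3.

3 periods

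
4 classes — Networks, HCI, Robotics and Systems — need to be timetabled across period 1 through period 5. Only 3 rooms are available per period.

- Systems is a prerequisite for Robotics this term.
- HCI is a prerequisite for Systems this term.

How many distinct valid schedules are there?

50

Splitting on Networks: it can be period 1 (10), period 2 (10), period 3 (10), period 4 (10), period 5 (10). Listing each branch's schedules as (HCI, Robotics, Systems) by period number:
Networks=period 1: (1,3,2) (1,4,2) (1,4,3) (1,5,2) (1,5,3) (1,5,4) (2,4,3) (2,5,3) (2,5,4) (3,5,4) — 10.
Networks=period 2: (1,3,2) (1,4,2) (1,4,3) (1,5,2) (1,5,3) (1,5,4) (2,4,3) (2,5,3) (2,5,4) (3,5,4) — 10.
Networks=period 3: (1,3,2) (1,4,2) (1,4,3) (1,5,2) (1,5,3) (1,5,4) (2,4,3) (2,5,3) (2,5,4) (3,5,4) — 10.
Networks=period 4: (1,3,2) (1,4,2) (1,4,3) (1,5,2) (1,5,3) (1,5,4) (2,4,3) (2,5,3) (2,5,4) (3,5,4) — 10.
Networks=period 5: (1,3,2) (1,4,2) (1,4,3) (1,5,2) (1,5,3) (1,5,4) (2,4,3) (2,5,3) (2,5,4) (3,5,4) — 10.
Summing: 10 + 10 + 10 + 10 + 10 = 50.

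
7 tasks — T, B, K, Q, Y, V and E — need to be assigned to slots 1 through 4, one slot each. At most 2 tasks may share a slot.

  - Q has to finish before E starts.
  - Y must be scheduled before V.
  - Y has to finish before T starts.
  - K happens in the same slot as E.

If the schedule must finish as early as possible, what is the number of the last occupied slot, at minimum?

The precedence chain requires at least 2 distinct slots.
With at most 2 per slot and 7 tasks, at least 4 slots are needed.
4 works (last occupied slot: 4): for example B in 4; T in 2; Q in 1; K in 3; Y in 1; E in 3; V in 2.

4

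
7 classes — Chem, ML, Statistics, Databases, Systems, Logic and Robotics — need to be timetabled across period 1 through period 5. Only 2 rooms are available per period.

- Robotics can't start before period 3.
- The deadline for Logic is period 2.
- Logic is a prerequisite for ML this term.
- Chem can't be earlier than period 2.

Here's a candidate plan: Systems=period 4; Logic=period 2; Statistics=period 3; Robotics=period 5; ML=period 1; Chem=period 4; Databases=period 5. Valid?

Invalid. Logic is a prerequisite for ML this term.

Logic is a prerequisite for ML this term — violated.
The deadline for Logic is period 2 — holds.
Chem can't be earlier than period 2 — holds.
Only 2 rooms are available per period — holds.
Robotics can't start before period 3 — holds.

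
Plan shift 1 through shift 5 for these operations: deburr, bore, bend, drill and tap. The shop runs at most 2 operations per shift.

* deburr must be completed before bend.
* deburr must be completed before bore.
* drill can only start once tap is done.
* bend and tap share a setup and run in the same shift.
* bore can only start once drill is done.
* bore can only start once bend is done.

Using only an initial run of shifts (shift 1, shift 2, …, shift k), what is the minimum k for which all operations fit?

4

The precedence chain requires at least 4 distinct shifts.
With at most 2 per shift and 5 operations, at least 3 shifts are needed.
4 works (last occupied shift: shift 4): for example bend -> shift 2, deburr -> shift 1, tap -> shift 2, bore -> shift 4, drill -> shift 3.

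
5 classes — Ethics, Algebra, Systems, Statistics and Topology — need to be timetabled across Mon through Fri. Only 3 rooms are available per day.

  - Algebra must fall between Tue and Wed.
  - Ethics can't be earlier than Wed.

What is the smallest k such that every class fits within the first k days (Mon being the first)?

With at most 3 per day and 5 classes, at least 2 days are needed.
Ethics can't be placed before Wed — that is day 3 counting from Mon — so the schedule must run through at least 3 days.
3 works (last occupied day: Wed): for example Algebra=Tue, Topology=Mon, Ethics=Wed, Statistics=Mon, Systems=Mon.

3 days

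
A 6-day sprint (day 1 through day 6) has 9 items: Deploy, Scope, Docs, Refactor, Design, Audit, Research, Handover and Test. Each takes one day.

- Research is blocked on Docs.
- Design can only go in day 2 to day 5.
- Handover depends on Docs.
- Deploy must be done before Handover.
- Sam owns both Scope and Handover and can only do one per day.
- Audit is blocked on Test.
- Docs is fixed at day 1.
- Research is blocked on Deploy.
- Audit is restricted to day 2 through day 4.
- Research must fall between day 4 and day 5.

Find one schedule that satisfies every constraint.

Refactor in day 1; Research in day 4; Deploy in day 1; Handover in day 2; Audit in day 2; Design in day 2; Scope in day 1; Test in day 1; Docs in day 1

Checking: Test(day 1) before Audit(day 2); Deploy(day 1) before Handover(day 2); Docs(day 1) before Research(day 4); Deploy(day 1) before Research(day 4); Docs(day 1) before Handover(day 2); Scope(day 1) != Handover(day 2); Research=day 4 in [day 4,day 5]; Audit=day 2 in [day 2,day 4]; Docs=day 1 in [day 1,day 1]; Design=day 2 in [day 2,day 5].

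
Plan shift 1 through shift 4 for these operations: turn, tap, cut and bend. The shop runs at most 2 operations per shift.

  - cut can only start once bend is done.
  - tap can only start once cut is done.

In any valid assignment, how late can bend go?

Downstream work caps bend at shift 2.
bend at shift 2 is achievable: turn=shift 1, bend=shift 2, cut=shift 3, tap=shift 4.

shift 2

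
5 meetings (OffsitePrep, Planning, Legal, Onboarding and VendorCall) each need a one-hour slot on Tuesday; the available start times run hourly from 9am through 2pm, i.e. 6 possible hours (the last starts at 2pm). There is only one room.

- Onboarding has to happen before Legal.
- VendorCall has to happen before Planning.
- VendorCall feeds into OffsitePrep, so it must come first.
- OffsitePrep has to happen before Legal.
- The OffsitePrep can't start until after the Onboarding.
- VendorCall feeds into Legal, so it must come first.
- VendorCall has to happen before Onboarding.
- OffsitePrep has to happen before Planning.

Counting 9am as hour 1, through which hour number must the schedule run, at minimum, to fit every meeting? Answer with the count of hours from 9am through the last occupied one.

The precedence chain requires at least 4 distinct hours.
With at most 1 per hour and 5 meetings, at least 5 hours are needed.
5 works (last occupied hour: 1pm): for example Planning=1pm, Legal=12pm, OffsitePrep=11am, VendorCall=9am, Onboarding=10am.

5 hours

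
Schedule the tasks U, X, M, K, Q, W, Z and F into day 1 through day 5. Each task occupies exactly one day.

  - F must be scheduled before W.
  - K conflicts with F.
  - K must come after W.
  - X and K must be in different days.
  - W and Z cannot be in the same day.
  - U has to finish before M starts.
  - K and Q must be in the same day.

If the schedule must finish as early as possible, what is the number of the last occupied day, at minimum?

day 3

The precedence chain requires at least 3 distinct days.
3 works (last occupied day: day 3): for example X -> day 1; Q -> day 3; W -> day 2; U -> day 1; M -> day 2; K -> day 3; Z -> day 1; F -> day 1.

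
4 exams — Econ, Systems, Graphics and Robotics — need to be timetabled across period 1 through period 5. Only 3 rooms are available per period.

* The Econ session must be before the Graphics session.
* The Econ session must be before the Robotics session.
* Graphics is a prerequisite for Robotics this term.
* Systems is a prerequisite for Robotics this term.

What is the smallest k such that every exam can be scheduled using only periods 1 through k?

The precedence chain requires at least 3 distinct periods.
With at most 3 per period and 4 exams, at least 2 periods are needed.
3 works (last occupied period: period 3): for example Econ -> period 1, Systems -> period 1, Graphics -> period 2, Robotics -> period 3.

3 periods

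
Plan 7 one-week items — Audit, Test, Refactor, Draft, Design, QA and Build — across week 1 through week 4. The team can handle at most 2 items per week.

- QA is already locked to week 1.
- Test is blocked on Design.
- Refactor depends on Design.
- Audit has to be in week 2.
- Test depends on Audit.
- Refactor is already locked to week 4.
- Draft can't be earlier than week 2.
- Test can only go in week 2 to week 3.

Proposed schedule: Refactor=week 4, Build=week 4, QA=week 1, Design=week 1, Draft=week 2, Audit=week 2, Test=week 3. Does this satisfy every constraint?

Valid

Draft can't be earlier than week 2 — holds.
Test depends on Audit — holds.
The team can handle at most 2 items per week — holds.
Test can only go in week 2 to week 3 — holds.
Test is blocked on Design — holds.
Refactor is already locked to week 4 — holds.
Audit has to be in week 2 — holds.
QA is already locked to week 1 — holds.
Refactor depends on Design — holds.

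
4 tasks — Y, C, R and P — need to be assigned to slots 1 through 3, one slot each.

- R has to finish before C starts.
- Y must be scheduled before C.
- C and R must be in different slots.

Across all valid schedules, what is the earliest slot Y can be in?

Downstream work caps Y at 2.
Y at 1 is achievable: C in 2; P in 1; Y in 1; R in 1.

1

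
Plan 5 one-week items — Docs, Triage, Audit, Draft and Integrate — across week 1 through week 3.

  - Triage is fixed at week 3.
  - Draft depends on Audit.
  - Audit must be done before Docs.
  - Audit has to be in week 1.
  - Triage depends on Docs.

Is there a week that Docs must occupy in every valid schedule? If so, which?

week 2

Audit is fixed at week 1 and must come before Docs, so Docs is at least week 2.
Triage is fixed at week 3 and must come after Docs, so Docs is at most week 2.
So Docs must be week 2.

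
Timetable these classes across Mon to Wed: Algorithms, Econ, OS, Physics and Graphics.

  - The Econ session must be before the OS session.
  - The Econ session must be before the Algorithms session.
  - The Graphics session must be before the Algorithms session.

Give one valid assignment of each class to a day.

Econ=Mon, Graphics=Mon, Algorithms=Tue, Physics=Mon, OS=Tue

Checking: Econ(Mon) before OS(Tue); Econ(Mon) before Algorithms(Tue); Graphics(Mon) before Algorithms(Tue).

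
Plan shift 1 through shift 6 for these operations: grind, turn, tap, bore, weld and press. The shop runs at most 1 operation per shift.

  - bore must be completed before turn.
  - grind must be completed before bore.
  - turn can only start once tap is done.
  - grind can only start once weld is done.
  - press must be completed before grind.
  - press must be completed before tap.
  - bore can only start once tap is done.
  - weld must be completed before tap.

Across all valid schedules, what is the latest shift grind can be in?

Precedence pushes grind to at least shift 2; downstream work caps grind at shift 4.
grind at shift 4 is achievable: bore=shift 5; weld=shift 1; press=shift 2; tap=shift 3; grind=shift 4; turn=shift 6.

shift 4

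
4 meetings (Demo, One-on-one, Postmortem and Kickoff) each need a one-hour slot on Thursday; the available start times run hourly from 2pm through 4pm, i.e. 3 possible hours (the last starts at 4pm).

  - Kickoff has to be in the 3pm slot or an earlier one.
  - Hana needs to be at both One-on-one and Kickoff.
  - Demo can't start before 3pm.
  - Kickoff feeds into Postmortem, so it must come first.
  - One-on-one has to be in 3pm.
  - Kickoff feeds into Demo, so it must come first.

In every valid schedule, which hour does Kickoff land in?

2pm

Kickoff's window is 2pm–3pm.
One-on-one is fixed at 3pm, and Kickoff can't share a hour with One-on-one.
So Kickoff must be 2pm.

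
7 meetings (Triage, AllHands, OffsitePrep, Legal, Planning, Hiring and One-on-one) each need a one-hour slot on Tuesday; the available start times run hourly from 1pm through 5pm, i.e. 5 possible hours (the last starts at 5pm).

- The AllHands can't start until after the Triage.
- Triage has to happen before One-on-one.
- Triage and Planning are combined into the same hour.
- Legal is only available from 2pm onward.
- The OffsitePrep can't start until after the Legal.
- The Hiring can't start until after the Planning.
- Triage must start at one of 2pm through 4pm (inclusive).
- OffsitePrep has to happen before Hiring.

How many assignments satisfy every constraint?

55

Splitting on Triage: it can be 2pm (36), 3pm (16), 4pm (3). Listing each branch's schedules as (AllHands, OffsitePrep, Legal, Planning, Hiring, One-on-one):
Triage=2pm: (3pm,3pm,2pm,2pm,4pm,3pm) (3pm,3pm,2pm,2pm,4pm,4pm) (3pm,3pm,2pm,2pm,4pm,5pm) (3pm,3pm,2pm,2pm,5pm,3pm) (3pm,3pm,2pm,2pm,5pm,4pm) (3pm,3pm,2pm,2pm,5pm,5pm) (3pm,4pm,2pm,2pm,5pm,3pm) (3pm,4pm,2pm,2pm,5pm,4pm) (3pm,4pm,2pm,2pm,5pm,5pm) (3pm,4pm,3pm,2pm,5pm,3pm) (3pm,4pm,3pm,2pm,5pm,4pm) (3pm,4pm,3pm,2pm,5pm,5pm) (4pm,3pm,2pm,2pm,4pm,3pm) (4pm,3pm,2pm,2pm,4pm,4pm) (4pm,3pm,2pm,2pm,4pm,5pm) (4pm,3pm,2pm,2pm,5pm,3pm) (4pm,3pm,2pm,2pm,5pm,4pm) (4pm,3pm,2pm,2pm,5pm,5pm) (4pm,4pm,2pm,2pm,5pm,3pm) (4pm,4pm,2pm,2pm,5pm,4pm) (4pm,4pm,2pm,2pm,5pm,5pm) (4pm,4pm,3pm,2pm,5pm,3pm) (4pm,4pm,3pm,2pm,5pm,4pm) (4pm,4pm,3pm,2pm,5pm,5pm) (5pm,3pm,2pm,2pm,4pm,3pm) (5pm,3pm,2pm,2pm,4pm,4pm) (5pm,3pm,2pm,2pm,4pm,5pm) (5pm,3pm,2pm,2pm,5pm,3pm) (5pm,3pm,2pm,2pm,5pm,4pm) (5pm,3pm,2pm,2pm,5pm,5pm) (5pm,4pm,2pm,2pm,5pm,3pm) (5pm,4pm,2pm,2pm,5pm,4pm) (5pm,4pm,2pm,2pm,5pm,5pm) (5pm,4pm,3pm,2pm,5pm,3pm) (5pm,4pm,3pm,2pm,5pm,4pm) (5pm,4pm,3pm,2pm,5pm,5pm) — 36.
Triage=3pm: (4pm,3pm,2pm,3pm,4pm,4pm) (4pm,3pm,2pm,3pm,4pm,5pm) (4pm,3pm,2pm,3pm,5pm,4pm) (4pm,3pm,2pm,3pm,5pm,5pm) (4pm,4pm,2pm,3pm,5pm,4pm) (4pm,4pm,2pm,3pm,5pm,5pm) (4pm,4pm,3pm,3pm,5pm,4pm) (4pm,4pm,3pm,3pm,5pm,5pm) (5pm,3pm,2pm,3pm,4pm,4pm) (5pm,3pm,2pm,3pm,4pm,5pm) (5pm,3pm,2pm,3pm,5pm,4pm) (5pm,3pm,2pm,3pm,5pm,5pm) (5pm,4pm,2pm,3pm,5pm,4pm) (5pm,4pm,2pm,3pm,5pm,5pm) (5pm,4pm,3pm,3pm,5pm,4pm) (5pm,4pm,3pm,3pm,5pm,5pm) — 16.
Triage=4pm: (5pm,3pm,2pm,4pm,5pm,5pm) (5pm,4pm,2pm,4pm,5pm,5pm) (5pm,4pm,3pm,4pm,5pm,5pm) — 3.
Summing: 36 + 16 + 3 = 55.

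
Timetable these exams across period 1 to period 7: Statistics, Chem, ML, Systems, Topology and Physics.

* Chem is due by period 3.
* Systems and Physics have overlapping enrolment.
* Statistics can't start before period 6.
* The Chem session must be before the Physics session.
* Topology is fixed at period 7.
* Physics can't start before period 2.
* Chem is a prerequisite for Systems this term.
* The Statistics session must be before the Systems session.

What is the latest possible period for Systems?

period 7

Precedence pushes Systems to at least period 7.
Systems at period 7 is achievable: Statistics -> period 6; Systems -> period 7; Chem -> period 1; Physics -> period 2; ML -> period 1; Topology -> period 7.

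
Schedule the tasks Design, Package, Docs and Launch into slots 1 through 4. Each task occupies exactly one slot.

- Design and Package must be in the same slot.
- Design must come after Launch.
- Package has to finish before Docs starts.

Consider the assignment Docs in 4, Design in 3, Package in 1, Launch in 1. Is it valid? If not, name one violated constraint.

Invalid. Design and Package must be in the same slot.

Design and Package must be in the same slot — violated.
Package has to finish before Docs starts — holds.
Design must come after Launch — holds.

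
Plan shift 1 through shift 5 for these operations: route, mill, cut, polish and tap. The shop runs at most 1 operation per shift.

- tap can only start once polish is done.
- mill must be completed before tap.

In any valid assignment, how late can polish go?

shift 4

Downstream work caps polish at shift 4.
polish at shift 4 is achievable: polish -> shift 4, route -> shift 2, mill -> shift 1, cut -> shift 3, tap -> shift 5.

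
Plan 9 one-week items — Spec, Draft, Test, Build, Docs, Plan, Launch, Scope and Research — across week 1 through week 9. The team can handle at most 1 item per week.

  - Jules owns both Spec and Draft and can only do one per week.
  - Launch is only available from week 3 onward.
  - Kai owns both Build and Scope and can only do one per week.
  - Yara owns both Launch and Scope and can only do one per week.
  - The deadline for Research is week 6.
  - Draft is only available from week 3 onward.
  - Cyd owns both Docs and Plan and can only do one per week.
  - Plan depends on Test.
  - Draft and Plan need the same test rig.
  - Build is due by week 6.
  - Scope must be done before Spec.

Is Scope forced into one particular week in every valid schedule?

No

Scope can be week 1 (e.g. Build in week 2, Spec in week 6, Scope in week 1, Plan in week 8, Docs in week 9, Research in week 3, Launch in week 5, Draft in week 4, Test in week 7) or week 2 (e.g. Launch -> week 5, Build -> week 1, Research -> week 3, Plan -> week 8, Spec -> week 6, Test -> week 7, Docs -> week 9, Draft -> week 4, Scope -> week 2).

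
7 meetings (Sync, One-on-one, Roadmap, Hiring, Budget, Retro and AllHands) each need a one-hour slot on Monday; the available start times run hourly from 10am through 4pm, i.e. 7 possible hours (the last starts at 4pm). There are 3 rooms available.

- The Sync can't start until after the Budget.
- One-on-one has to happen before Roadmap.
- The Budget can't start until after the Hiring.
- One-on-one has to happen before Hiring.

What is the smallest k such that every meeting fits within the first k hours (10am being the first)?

4

The precedence chain requires at least 4 distinct hours.
With at most 3 per hour and 7 meetings, at least 3 hours are needed.
4 works (last occupied hour: 1pm): for example Retro -> 10am, Sync -> 1pm, Hiring -> 11am, Budget -> 12pm, Roadmap -> 11am, One-on-one -> 10am, AllHands -> 10am.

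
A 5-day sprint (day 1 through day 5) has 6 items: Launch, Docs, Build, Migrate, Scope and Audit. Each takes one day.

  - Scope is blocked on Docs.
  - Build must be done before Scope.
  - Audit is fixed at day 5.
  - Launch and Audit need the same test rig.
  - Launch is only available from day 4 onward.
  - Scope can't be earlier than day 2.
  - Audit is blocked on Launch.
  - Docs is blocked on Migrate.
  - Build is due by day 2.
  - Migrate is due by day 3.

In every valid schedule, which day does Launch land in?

day 4

Launch's window is day 4–day 5.
Audit is fixed at day 5, and Launch can't share a day with Audit.
So Launch must be day 4.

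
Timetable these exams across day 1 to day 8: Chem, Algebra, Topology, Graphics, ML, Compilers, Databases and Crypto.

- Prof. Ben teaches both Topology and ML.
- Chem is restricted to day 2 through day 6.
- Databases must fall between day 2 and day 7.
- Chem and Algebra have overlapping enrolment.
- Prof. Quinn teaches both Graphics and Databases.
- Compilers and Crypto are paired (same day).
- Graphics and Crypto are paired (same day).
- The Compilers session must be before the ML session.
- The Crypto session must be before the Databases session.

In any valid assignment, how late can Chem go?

day 6

Chem is available from day 2; Chem's own window allows nothing later than day 6.
Chem at day 6 is achievable: ML -> day 2; Graphics -> day 1; Crypto -> day 1; Algebra -> day 1; Topology -> day 1; Chem -> day 6; Compilers -> day 1; Databases -> day 2.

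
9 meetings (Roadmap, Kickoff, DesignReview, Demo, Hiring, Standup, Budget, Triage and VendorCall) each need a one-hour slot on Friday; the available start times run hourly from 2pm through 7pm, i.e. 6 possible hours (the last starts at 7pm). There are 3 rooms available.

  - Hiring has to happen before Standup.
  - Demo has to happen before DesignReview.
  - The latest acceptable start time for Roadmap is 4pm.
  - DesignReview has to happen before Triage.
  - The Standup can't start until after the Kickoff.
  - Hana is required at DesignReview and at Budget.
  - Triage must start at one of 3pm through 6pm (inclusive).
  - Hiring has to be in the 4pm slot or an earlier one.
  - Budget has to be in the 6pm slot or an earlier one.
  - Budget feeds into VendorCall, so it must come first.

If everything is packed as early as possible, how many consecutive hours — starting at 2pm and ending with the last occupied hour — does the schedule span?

The precedence chain requires at least 3 distinct hours.
With at most 3 per hour and 9 meetings, at least 3 hours are needed.
3 works (last occupied hour: 4pm): for example VendorCall -> 3pm; Budget -> 2pm; Roadmap -> 4pm; DesignReview -> 3pm; Demo -> 2pm; Triage -> 4pm; Hiring -> 3pm; Standup -> 4pm; Kickoff -> 2pm.

3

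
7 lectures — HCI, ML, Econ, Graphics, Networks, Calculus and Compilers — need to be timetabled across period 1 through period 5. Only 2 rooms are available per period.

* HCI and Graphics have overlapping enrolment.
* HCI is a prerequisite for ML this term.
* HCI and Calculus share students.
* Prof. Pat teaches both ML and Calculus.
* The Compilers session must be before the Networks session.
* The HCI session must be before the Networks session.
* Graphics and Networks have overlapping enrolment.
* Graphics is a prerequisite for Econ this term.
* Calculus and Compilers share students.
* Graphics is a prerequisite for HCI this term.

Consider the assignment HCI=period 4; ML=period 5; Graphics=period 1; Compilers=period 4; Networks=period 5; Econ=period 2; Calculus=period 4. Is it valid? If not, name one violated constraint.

No — it violates: HCI and Calculus share students

The Compilers session must be before the Networks session — holds.
Calculus and Compilers share students — violated.
Graphics is a prerequisite for Econ this term — holds.
HCI is a prerequisite for ML this term — holds.
Graphics and Networks have overlapping enrolment — holds.
HCI and Graphics have overlapping enrolment — holds.
HCI and Calculus share students — violated.
Prof. Pat teaches both ML and Calculus — holds.
The HCI session must be before the Networks session — holds.
Graphics is a prerequisite for HCI this term — holds.
Only 2 rooms are available per period — violated.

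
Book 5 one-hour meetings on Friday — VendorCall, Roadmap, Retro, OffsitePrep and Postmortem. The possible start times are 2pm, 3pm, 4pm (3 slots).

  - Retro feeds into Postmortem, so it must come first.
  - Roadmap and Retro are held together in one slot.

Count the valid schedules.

27

Splitting on VendorCall: it can be 2pm (9), 3pm (9), 4pm (9). Listing each branch's schedules as (Roadmap, Retro, OffsitePrep, Postmortem):
VendorCall=2pm: (2pm,2pm,2pm,3pm) (2pm,2pm,2pm,4pm) (2pm,2pm,3pm,3pm) (2pm,2pm,3pm,4pm) (2pm,2pm,4pm,3pm) (2pm,2pm,4pm,4pm) (3pm,3pm,2pm,4pm) (3pm,3pm,3pm,4pm) (3pm,3pm,4pm,4pm) — 9.
VendorCall=3pm: (2pm,2pm,2pm,3pm) (2pm,2pm,2pm,4pm) (2pm,2pm,3pm,3pm) (2pm,2pm,3pm,4pm) (2pm,2pm,4pm,3pm) (2pm,2pm,4pm,4pm) (3pm,3pm,2pm,4pm) (3pm,3pm,3pm,4pm) (3pm,3pm,4pm,4pm) — 9.
VendorCall=4pm: (2pm,2pm,2pm,3pm) (2pm,2pm,2pm,4pm) (2pm,2pm,3pm,3pm) (2pm,2pm,3pm,4pm) (2pm,2pm,4pm,3pm) (2pm,2pm,4pm,4pm) (3pm,3pm,2pm,4pm) (3pm,3pm,3pm,4pm) (3pm,3pm,4pm,4pm) — 9.
Summing: 9 + 9 + 9 = 27.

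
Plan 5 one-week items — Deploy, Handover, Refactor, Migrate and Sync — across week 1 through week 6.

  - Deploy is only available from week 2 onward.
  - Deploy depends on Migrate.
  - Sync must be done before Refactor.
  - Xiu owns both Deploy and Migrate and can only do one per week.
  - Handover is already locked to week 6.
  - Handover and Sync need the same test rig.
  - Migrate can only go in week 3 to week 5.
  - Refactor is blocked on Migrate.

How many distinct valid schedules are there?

Splitting on Deploy: it can be week 4 (12), week 5 (21), week 6 (26). Listing each branch's schedules as (Handover, Refactor, Migrate, Sync) by week number:
Deploy=week 4: (6,4,3,1) (6,4,3,2) (6,4,3,3) (6,5,3,1) (6,5,3,2) (6,5,3,3) (6,5,3,4) (6,6,3,1) (6,6,3,2) (6,6,3,3) (6,6,3,4) (6,6,3,5) — 12.
Deploy=week 5: (6,4,3,1) (6,4,3,2) (6,4,3,3) (6,5,3,1) (6,5,3,2) (6,5,3,3) (6,5,3,4) (6,5,4,1) (6,5,4,2) (6,5,4,3) (6,5,4,4) (6,6,3,1) (6,6,3,2) (6,6,3,3) (6,6,3,4) (6,6,3,5) (6,6,4,1) (6,6,4,2) (6,6,4,3) (6,6,4,4) (6,6,4,5) — 21.
Deploy=week 6: (6,4,3,1) (6,4,3,2) (6,4,3,3) (6,5,3,1) (6,5,3,2) (6,5,3,3) (6,5,3,4) (6,5,4,1) (6,5,4,2) (6,5,4,3) (6,5,4,4) (6,6,3,1) (6,6,3,2) (6,6,3,3) (6,6,3,4) (6,6,3,5) (6,6,4,1) (6,6,4,2) (6,6,4,3) (6,6,4,4) (6,6,4,5) (6,6,5,1) (6,6,5,2) (6,6,5,3) (6,6,5,4) (6,6,5,5) — 26.
Summing: 12 + 21 + 26 = 59.

59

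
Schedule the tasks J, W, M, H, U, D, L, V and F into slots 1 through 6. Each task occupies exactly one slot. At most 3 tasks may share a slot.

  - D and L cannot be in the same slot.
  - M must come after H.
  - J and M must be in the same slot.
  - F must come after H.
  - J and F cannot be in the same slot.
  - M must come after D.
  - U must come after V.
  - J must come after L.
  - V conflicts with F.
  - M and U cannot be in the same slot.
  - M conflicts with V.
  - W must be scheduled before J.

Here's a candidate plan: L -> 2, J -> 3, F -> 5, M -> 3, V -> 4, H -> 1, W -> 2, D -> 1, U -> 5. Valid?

Valid

J and M must be in the same slot — holds.
U must come after V — holds.
W must be scheduled before J — holds.
At most 3 tasks may share a slot — holds.
J and F cannot be in the same slot — holds.
M and U cannot be in the same slot — holds.
D and L cannot be in the same slot — holds.
F must come after H — holds.
M must come after D — holds.
M must come after H — holds.
J must come after L — holds.
V conflicts with F — holds.
M conflicts with V — holds.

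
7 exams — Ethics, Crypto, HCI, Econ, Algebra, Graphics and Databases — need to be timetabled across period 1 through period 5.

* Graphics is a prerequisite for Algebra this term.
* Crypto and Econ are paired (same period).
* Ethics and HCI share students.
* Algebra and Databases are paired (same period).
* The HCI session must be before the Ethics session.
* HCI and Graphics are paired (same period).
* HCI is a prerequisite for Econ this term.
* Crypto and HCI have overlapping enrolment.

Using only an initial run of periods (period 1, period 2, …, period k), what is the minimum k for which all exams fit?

2

The precedence chain requires at least 2 distinct periods.
2 works (last occupied period: period 2): for example Crypto in period 2; Graphics in period 1; Databases in period 2; Ethics in period 2; Econ in period 2; Algebra in period 2; HCI in period 1.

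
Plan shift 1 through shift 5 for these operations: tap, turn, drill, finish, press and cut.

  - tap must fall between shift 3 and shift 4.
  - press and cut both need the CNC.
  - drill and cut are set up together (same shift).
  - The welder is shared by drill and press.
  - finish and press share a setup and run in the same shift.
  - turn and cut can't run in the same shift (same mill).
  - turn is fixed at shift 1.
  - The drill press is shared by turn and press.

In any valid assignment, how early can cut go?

cut at shift 2 is achievable: finish -> shift 3, cut -> shift 2, press -> shift 3, drill -> shift 2, tap -> shift 3, turn -> shift 1.
Nothing earlier works — the conflict constraints rule out every shift before shift 2.

shift 2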